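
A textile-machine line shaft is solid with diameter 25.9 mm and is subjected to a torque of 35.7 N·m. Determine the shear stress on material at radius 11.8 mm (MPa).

J = πd⁴/32 = π(0.0259)⁴/32 = 4.418×10^-8 m⁴.
Shear stress varies linearly with radius: τ = T·r/J = 35.70 × 0.0118 / 4.418×10^-8 = 9.536×10^6 Pa.

9.54 MPa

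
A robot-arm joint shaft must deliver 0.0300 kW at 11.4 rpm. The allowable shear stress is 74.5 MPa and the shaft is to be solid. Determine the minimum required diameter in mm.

ω = 2π·11.4/60 = 1.194 rad/s, so T = P/ω = 0.0300×10³ / 1.194 = 25.13 N·m.
For a solid shaft τ_max = 16T/(πd³), so d = (16T/(π τ_allow))^(1/3) = (16·25.13/(π·7.45×10^7))^(1/3) = 0.01198 m.

12.0 mm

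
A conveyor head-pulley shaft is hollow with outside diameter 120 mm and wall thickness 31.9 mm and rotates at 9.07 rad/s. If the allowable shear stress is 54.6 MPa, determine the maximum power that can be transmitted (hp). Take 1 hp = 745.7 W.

214 hp

J = π(d_o⁴ − d_i⁴)/32 = π(0.120⁴ − 0.0562⁴)/32 = 1.938×10^-5 m⁴.
T_max = τ_allow·J/r = 5.46×10^7 × 1.938×10^-5 / 0.0600 = 17630 N·m.
ω = 9.07 rad/s, so P_max = T_max·ω = 1.599×10^5 W.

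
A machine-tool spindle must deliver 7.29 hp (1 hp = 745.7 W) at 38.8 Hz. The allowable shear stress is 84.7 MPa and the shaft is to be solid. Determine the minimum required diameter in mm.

ω = 2π·38.8 = 243.8 rad/s, so T = P/ω = 7.29×745.7 / 243.8 = 22.30 N·m.
For a solid shaft τ_max = 16T/(πd³), so d = (16T/(π τ_allow))^(1/3) = (16·22.30/(π·8.47×10^7))^(1/3) = 0.01103 m.

11.0 mm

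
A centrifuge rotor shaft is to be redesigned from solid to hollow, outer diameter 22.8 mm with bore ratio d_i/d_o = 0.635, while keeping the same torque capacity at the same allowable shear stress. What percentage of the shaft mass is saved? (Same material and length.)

32.8 %

Equal τ_max and T ⇒ the solid shaft needs d_s³ = d_o³(1−k⁴), so d_s = 22.8·(1−0.635⁴)^(1/3) = 21.49 mm.
Area ratio A_h/A_s = d_o²(1−k²)/d_s² = (1−k²)/(1−k⁴)^(2/3) = 0.6717.
Mass saving = 1 − 0.6717 = 32.8 %.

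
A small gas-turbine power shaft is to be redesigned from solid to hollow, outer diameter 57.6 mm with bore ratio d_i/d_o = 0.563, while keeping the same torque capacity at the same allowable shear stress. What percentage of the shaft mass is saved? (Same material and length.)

26.7 %

Equal τ_max and T ⇒ the solid shaft needs d_s³ = d_o³(1−k⁴), so d_s = 57.6·(1−0.563⁴)^(1/3) = 55.60 mm.
Area ratio A_h/A_s = d_o²(1−k²)/d_s² = (1−k²)/(1−k⁴)^(2/3) = 0.7330.
Mass saving = 1 − 0.7330 = 26.7 %.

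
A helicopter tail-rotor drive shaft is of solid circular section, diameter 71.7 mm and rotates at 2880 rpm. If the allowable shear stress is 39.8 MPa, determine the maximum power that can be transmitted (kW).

869 kW

J = πd⁴/32 = π(0.0717)⁴/32 = 2.595×10^-6 m⁴.
T_max = τ_allow·J/r = 3.98×10^7 × 2.595×10^-6 / 0.0358 = 2881 N·m.
ω = 2π·2880/60 = 301.6 rad/s, so P_max = T_max·ω = 8.687×10^5 W.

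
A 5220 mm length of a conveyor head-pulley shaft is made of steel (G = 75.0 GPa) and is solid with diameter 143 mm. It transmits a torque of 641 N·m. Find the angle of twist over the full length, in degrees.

0.0623°

J = πd⁴/32 = π(0.143)⁴/32 = 4.105×10^-5 m⁴.
θ = T·L/(G·J) = 641.0 × 5.22 / (75.0×10⁹ × 4.105×10^-5) = 1.087×10^-3 rad.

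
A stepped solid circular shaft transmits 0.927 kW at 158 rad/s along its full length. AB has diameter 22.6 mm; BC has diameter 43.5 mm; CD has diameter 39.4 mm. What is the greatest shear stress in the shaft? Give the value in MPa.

2.59 MPa

ω = 158 rad/s, so T = P/ω = 0.927×10³ / 158.0 = 5.867 N·m.
Under the same torque, τ_max = 16T/(πd³) is largest where d is smallest — segment AB (d = 22.6 mm).
τ_max = 16·5.867/(π·(0.0226)³) = 2.589×10^6 Pa.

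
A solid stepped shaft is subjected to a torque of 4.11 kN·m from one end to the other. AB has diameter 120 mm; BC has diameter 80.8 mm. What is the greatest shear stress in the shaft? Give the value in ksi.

5.76 ksi

Under the same torque, τ_max = 16T/(πd³) is largest where d is smallest — segment BC (d = 80.8 mm).
τ_max = 16·4110/(π·(0.0808)³) = 3.968×10^7 Pa.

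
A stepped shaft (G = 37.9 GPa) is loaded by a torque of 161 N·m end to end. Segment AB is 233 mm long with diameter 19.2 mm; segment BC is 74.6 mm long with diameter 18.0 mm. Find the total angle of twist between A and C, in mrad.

105 mrad

J_AB = π(0.0192)⁴/32 = 1.33×10^-8 m⁴; J_BC = π(0.0180)⁴/32 = 1.03×10^-8 m⁴.
θ = (T/G)·Σ L_i/J_i = (161.0/37.9×10⁹)·(0.233/1.33×10^-8 + 0.0746/1.03×10^-8) = 0.1049 rad.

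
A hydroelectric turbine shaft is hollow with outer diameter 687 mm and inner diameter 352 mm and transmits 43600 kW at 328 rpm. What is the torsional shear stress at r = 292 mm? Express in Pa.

ω = 2π·328/60 = 34.35 rad/s, so T = P/ω = 43600×10³ / 34.35 = 1.269e6 N·m.
J = π(d_o⁴ − d_i⁴)/32 = π(0.687⁴ − 0.352⁴)/32 = 0.02036 m⁴.
Shear stress varies linearly with radius: τ = T·r/J = 1.269e6 × 0.292 / 0.02036 = 1.820×10^7 Pa.

1.82e7 Pa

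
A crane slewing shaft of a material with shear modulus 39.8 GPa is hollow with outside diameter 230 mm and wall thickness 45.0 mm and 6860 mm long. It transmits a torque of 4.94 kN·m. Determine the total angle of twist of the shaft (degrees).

0.206°

J = π(d_o⁴ − d_i⁴)/32 = π(0.230⁴ − 0.140⁴)/32 = 2.370×10^-4 m⁴.
θ = T·L/(G·J) = 4940 × 6.86 / (39.8×10⁹ × 2.370×10^-4) = 3.592×10^-3 rad.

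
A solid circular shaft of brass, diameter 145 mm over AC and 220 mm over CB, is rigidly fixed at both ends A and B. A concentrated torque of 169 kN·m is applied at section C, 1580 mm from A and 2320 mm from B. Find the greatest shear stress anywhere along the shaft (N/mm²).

63.3 N/mm²

Compatibility: T_A·a/J_AC = T_B·b/J_CB with T_A + T_B = T₀.
J_AC = 4.34×10^-5 m⁴, J_CB = 2.30×10^-4 m⁴, so T_A = T₀·(J_AC/a)/((J_AC/a)+(J_CB/b)) = 36670 N·m, T_B = 132300 N·m.
τ in each portion: τ_AC = 6.13×10^7 Pa, τ_CB = 6.33×10^7 Pa; maximum is in CB.
τ_max = T_CB·r/J = 132300·0.110/2.30×10^-4 = 6.329×10^7 Pa.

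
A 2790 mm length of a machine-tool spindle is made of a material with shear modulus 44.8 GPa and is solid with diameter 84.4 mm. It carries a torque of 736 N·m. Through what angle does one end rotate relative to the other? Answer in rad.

J = πd⁴/32 = π(0.0844)⁴/32 = 4.982×10^-6 m⁴.
θ = T·L/(G·J) = 736.0 × 2.79 / (44.8×10⁹ × 4.982×10^-6) = 9.201×10^-3 rad.

0.00920 rad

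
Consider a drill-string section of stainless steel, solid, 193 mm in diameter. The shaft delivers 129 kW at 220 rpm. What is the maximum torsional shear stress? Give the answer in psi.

ω = 2π·220/60 = 23.04 rad/s, so T = P/ω = 129×10³ / 23.04 = 5599 N·m.
J = πd⁴/32 = π(0.193)⁴/32 = 1.362×10^-4 m⁴.
τ_max = T·r/J = 5599 × 0.0965 / 1.362×10^-4 = 3.967×10^6 Pa.

575 psi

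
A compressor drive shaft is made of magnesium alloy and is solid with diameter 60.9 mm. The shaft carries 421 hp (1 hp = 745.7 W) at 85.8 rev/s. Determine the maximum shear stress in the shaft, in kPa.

ω = 2π·85.8 = 539.1 rad/s, so T = P/ω = 421×745.7 / 539.1 = 582.3 N·m.
J = πd⁴/32 = π(0.0609)⁴/32 = 1.350×10^-6 m⁴.
τ_max = T·r/J = 582.3 × 0.0304 / 1.350×10^-6 = 1.313×10^7 Pa.

13100 kPa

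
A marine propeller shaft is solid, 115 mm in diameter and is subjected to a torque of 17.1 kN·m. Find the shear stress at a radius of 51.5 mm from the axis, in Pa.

5.13e7 Pa

J = πd⁴/32 = π(0.115)⁴/32 = 1.717×10^-5 m⁴.
Shear stress varies linearly with radius: τ = T·r/J = 17100 × 0.0515 / 1.717×10^-5 = 5.129×10^7 Pa.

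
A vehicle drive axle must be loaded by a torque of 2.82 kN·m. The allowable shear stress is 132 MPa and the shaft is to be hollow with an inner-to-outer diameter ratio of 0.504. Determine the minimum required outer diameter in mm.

48.8 mm

For a hollow shaft with d_i/d_o = 0.504: τ_max = 16T/(π d_o³ (1−k⁴)), so d_o = [16T/(π τ_allow (1−k⁴))]^(1/3) = [16·2820/(π·1.32×10^8·0.9355)]^(1/3) = 0.04881 m.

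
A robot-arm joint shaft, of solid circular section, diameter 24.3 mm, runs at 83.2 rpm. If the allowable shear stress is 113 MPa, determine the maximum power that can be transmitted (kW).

2.77 kW

J = πd⁴/32 = π(0.0243)⁴/32 = 3.423×10^-8 m⁴.
T_max = τ_allow·J/r = 1.13×10^8 × 3.423×10^-8 / 0.0122 = 318.4 N·m.
ω = 2π·83.2/60 = 8.713 rad/s, so P_max = T_max·ω = 2774 W.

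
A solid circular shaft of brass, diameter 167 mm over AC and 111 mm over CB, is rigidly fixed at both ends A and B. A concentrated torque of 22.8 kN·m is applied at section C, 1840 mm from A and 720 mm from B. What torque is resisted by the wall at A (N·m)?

15200 N·m

Compatibility: T_A·a/J_AC = T_B·b/J_CB with T_A + T_B = T₀.
J_AC = 7.64×10^-5 m⁴, J_CB = 1.49×10^-5 m⁴, so T_A = T₀·(J_AC/a)/((J_AC/a)+(J_CB/b)) = 15210 N·m, T_B = 7588 N·m.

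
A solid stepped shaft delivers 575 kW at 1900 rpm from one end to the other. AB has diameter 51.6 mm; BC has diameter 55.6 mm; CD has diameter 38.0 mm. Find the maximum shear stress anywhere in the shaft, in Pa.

ω = 2π·1900/60 = 199.0 rad/s, so T = P/ω = 575×10³ / 199.0 = 2890 N·m.
Under the same torque, τ_max = 16T/(πd³) is largest where d is smallest — segment CD (d = 38.0 mm).
τ_max = 16·2890/(π·(0.0380)³) = 2.682×10^8 Pa.

2.68e8 Pa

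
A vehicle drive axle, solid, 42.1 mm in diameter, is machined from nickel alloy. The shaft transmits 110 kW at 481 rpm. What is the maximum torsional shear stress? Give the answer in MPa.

149 MPa

ω = 2π·481/60 = 50.37 rad/s, so T = P/ω = 110×10³ / 50.37 = 2184 N·m.
J = πd⁴/32 = π(0.0421)⁴/32 = 3.084×10^-7 m⁴.
τ_max = T·r/J = 2184 × 0.0210 / 3.084×10^-7 = 1.491×10^8 Pa.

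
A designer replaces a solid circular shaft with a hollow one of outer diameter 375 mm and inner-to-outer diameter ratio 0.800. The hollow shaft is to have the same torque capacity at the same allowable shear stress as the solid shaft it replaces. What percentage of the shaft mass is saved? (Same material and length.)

48.8 %

Equal τ_max and T ⇒ the solid shaft needs d_s³ = d_o³(1−k⁴), so d_s = 375·(1−0.800⁴)^(1/3) = 314.6 mm.
Area ratio A_h/A_s = d_o²(1−k²)/d_s² = (1−k²)/(1−k⁴)^(2/3) = 0.5115.
Mass saving = 1 − 0.5115 = 48.8 %.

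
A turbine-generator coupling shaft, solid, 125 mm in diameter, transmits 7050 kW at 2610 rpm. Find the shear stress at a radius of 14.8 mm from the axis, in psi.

ω = 2π·2610/60 = 273.3 rad/s, so T = P/ω = 7050×10³ / 273.3 = 25790 N·m.
J = πd⁴/32 = π(0.125)⁴/32 = 2.397×10^-5 m⁴.
Shear stress varies linearly with radius: τ = T·r/J = 25790 × 0.0148 / 2.397×10^-5 = 1.593×10^7 Pa.

2310 psi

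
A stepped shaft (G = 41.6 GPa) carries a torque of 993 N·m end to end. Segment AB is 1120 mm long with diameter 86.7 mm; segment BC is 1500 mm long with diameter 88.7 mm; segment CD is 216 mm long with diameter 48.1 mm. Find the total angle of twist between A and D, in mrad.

20.5 mrad

J_AB = π(0.0867)⁴/32 = 5.55×10^-6 m⁴; J_BC = π(0.0887)⁴/32 = 6.08×10^-6 m⁴; J_CD = π(0.0481)⁴/32 = 5.26×10^-7 m⁴.
θ = (T/G)·Σ L_i/J_i = (993.0/41.6×10⁹)·(1.12/5.55×10^-6 + 1.50/6.08×10^-6 + 0.216/5.26×10^-7) = 0.02052 rad.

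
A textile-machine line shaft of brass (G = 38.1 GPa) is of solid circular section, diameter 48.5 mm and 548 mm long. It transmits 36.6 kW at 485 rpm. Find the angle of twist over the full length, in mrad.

19.1 mrad

ω = 2π·485/60 = 50.79 rad/s, so T = P/ω = 36.6×10³ / 50.79 = 720.6 N·m.
J = πd⁴/32 = π(0.0485)⁴/32 = 5.432×10^-7 m⁴.
θ = T·L/(G·J) = 720.6 × 0.548 / (38.1×10⁹ × 5.432×10^-7) = 0.01908 rad.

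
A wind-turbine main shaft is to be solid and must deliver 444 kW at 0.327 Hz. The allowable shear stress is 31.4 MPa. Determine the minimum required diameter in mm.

ω = 2π·0.327 = 2.055 rad/s, so T = P/ω = 444×10³ / 2.055 = 216100 N·m.
For a solid shaft τ_max = 16T/(πd³), so d = (16T/(π τ_allow))^(1/3) = (16·216100/(π·3.14×10^7))^(1/3) = 0.3273 m.

327 mm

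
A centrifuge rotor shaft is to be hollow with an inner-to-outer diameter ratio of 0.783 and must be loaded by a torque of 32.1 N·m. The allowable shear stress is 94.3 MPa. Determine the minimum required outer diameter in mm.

For a hollow shaft with d_i/d_o = 0.783: τ_max = 16T/(π d_o³ (1−k⁴)), so d_o = [16T/(π τ_allow (1−k⁴))]^(1/3) = [16·32.10/(π·9.43×10^7·0.6241)]^(1/3) = 0.01406 m.

14.1 mm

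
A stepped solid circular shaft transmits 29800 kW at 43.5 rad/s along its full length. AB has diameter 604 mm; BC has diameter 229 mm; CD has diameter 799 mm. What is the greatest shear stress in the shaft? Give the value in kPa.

291000 kPa

ω = 43.5 rad/s, so T = P/ω = 29800×10³ / 43.50 = 685100 N·m.
Under the same torque, τ_max = 16T/(πd³) is largest where d is smallest — segment BC (d = 229 mm).
τ_max = 16·685100/(π·(0.229)³) = 2.905×10^8 Pa.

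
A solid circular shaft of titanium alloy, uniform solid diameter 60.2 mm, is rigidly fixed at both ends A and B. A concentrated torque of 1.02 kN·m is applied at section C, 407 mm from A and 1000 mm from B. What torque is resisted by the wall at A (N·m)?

With uniform GJ and both ends fixed, compatibility θ_AC = θ_CB gives T_A·a = T_B·b, together with T_A + T_B = T₀.
T_A = T₀·b/(a+b) = 1020·1000/1407 = 724.9 N·m; T_B = 295.1 N·m.

725 N·m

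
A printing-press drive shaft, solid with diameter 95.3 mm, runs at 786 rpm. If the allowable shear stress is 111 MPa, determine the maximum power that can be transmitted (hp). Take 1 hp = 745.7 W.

2080 hp

J = πd⁴/32 = π(0.0953)⁴/32 = 8.098×10^-6 m⁴.
T_max = τ_allow·J/r = 1.11×10^8 × 8.098×10^-6 / 0.0476 = 18860 N·m.
ω = 2π·786/60 = 82.31 rad/s, so P_max = T_max·ω = 1.553×10^6 W.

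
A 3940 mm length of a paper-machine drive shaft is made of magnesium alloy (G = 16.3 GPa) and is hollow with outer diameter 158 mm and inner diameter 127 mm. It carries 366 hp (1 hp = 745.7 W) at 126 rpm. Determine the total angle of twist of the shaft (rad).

0.140 rad

ω = 2π·126/60 = 13.19 rad/s, so T = P/ω = 366×745.7 / 13.19 = 20680 N·m.
J = π(d_o⁴ − d_i⁴)/32 = π(0.158⁴ − 0.127⁴)/32 = 3.564×10^-5 m⁴.
θ = T·L/(G·J) = 20680 × 3.94 / (16.3×10⁹ × 3.564×10^-5) = 0.1403 rad.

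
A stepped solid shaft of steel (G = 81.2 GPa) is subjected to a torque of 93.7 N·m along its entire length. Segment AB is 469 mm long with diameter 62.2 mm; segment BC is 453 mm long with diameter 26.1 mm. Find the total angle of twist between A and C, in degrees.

0.679°

J_AB = π(0.0622)⁴/32 = 1.47×10^-6 m⁴; J_BC = π(0.0261)⁴/32 = 4.56×10^-8 m⁴.
θ = (T/G)·Σ L_i/J_i = (93.70/81.2×10⁹)·(0.469/1.47×10^-6 + 0.453/4.56×10^-8) = 0.01184 rad.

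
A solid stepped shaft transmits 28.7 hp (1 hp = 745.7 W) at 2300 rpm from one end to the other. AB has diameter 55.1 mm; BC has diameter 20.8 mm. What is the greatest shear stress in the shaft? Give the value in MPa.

50.3 MPa

ω = 2π·2300/60 = 240.9 rad/s, so T = P/ω = 28.7×745.7 / 240.9 = 88.86 N·m.
Under the same torque, τ_max = 16T/(πd³) is largest where d is smallest — segment BC (d = 20.8 mm).
τ_max = 16·88.86/(π·(0.0208)³) = 5.029×10^7 Pa.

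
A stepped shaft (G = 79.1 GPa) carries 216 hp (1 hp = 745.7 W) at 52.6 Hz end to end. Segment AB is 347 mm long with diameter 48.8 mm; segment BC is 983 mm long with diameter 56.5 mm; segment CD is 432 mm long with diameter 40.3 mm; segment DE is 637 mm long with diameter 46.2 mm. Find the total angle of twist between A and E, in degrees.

ω = 2π·52.6 = 330.5 rad/s, so T = P/ω = 216×745.7 / 330.5 = 487.4 N·m.
J_AB = π(0.0488)⁴/32 = 5.57×10^-7 m⁴; J_BC = π(0.0565)⁴/32 = 1.00×10^-6 m⁴; J_CD = π(0.0403)⁴/32 = 2.59×10^-7 m⁴; J_DE = π(0.0462)⁴/32 = 4.47×10^-7 m⁴.
θ = (T/G)·Σ L_i/J_i = (487.4/79.1×10⁹)·(0.347/5.57×10^-7 + 0.983/1.00×10^-6 + 0.432/2.59×10^-7 + 0.637/4.47×10^-7) = 0.02895 rad.

1.66°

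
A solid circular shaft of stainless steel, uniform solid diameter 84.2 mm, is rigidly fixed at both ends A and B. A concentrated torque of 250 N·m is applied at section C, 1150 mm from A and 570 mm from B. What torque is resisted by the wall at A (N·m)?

With uniform GJ and both ends fixed, compatibility θ_AC = θ_CB gives T_A·a = T_B·b, together with T_A + T_B = T₀.
T_A = T₀·b/(a+b) = 250.0·570/1720 = 82.85 N·m; T_B = 167.2 N·m.

82.8 N·m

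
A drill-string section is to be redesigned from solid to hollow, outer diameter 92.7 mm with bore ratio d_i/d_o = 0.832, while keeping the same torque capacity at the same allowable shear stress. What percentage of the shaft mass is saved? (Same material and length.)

Equal τ_max and T ⇒ the solid shaft needs d_s³ = d_o³(1−k⁴), so d_s = 92.7·(1−0.832⁴)^(1/3) = 74.58 mm.
Area ratio A_h/A_s = d_o²(1−k²)/d_s² = (1−k²)/(1−k⁴)^(2/3) = 0.4755.
Mass saving = 1 − 0.4755 = 52.5 %.

52.5 %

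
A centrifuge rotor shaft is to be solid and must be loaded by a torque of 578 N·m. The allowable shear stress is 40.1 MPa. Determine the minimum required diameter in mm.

For a solid shaft τ_max = 16T/(πd³), so d = (16T/(π τ_allow))^(1/3) = (16·578.0/(π·4.01×10^7))^(1/3) = 0.04187 m.

41.9 mm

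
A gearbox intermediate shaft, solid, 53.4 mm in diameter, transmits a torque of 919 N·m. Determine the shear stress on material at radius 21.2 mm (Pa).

J = πd⁴/32 = π(0.0534)⁴/32 = 7.983×10^-7 m⁴.
Shear stress varies linearly with radius: τ = T·r/J = 919.0 × 0.0212 / 7.983×10^-7 = 2.441×10^7 Pa.

2.44e7 Pa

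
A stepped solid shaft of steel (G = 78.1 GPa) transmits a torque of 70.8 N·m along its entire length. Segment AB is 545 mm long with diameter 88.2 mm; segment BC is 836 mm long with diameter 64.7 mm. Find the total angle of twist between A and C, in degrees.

J_AB = π(0.0882)⁴/32 = 5.94×10^-6 m⁴; J_BC = π(0.0647)⁴/32 = 1.72×10^-6 m⁴.
θ = (T/G)·Σ L_i/J_i = (70.80/78.1×10⁹)·(0.545/5.94×10^-6 + 0.836/1.72×10^-6) = 5.237×10^-4 rad.

0.0300°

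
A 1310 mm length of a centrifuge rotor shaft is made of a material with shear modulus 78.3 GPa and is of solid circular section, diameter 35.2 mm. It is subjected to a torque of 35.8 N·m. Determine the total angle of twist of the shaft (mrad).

J = πd⁴/32 = π(0.0352)⁴/32 = 1.507×10^-7 m⁴.
θ = T·L/(G·J) = 35.80 × 1.31 / (78.3×10⁹ × 1.507×10^-7) = 3.974×10^-3 rad.

3.97 mrad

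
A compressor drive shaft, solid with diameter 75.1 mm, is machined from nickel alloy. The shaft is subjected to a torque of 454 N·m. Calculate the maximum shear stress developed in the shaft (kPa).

5460 kPa

J = πd⁴/32 = π(0.0751)⁴/32 = 3.123×10^-6 m⁴.
τ_max = T·r/J = 454.0 × 0.0376 / 3.123×10^-6 = 5.459×10^6 Pa.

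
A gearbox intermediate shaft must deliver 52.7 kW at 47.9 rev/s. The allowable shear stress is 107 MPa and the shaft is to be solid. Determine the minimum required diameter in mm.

ω = 2π·47.9 = 301.0 rad/s, so T = P/ω = 52.7×10³ / 301.0 = 175.1 N·m.
For a solid shaft τ_max = 16T/(πd³), so d = (16T/(π τ_allow))^(1/3) = (16·175.1/(π·1.07×10^8))^(1/3) = 0.02027 m.

20.3 mm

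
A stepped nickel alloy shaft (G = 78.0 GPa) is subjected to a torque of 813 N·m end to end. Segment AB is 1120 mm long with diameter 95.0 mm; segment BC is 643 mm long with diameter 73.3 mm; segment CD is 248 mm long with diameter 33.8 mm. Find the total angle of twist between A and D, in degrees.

J_AB = π(0.0950)⁴/32 = 8.00×10^-6 m⁴; J_BC = π(0.0733)⁴/32 = 2.83×10^-6 m⁴; J_CD = π(0.0338)⁴/32 = 1.28×10^-7 m⁴.
θ = (T/G)·Σ L_i/J_i = (813.0/78.0×10⁹)·(1.12/8.00×10^-6 + 0.643/2.83×10^-6 + 0.248/1.28×10^-7) = 0.02400 rad.

1.37°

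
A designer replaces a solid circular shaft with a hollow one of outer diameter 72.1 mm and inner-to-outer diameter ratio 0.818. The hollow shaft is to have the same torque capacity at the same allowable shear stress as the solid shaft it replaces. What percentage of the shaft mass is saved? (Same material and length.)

50.8 %

Equal τ_max and T ⇒ the solid shaft needs d_s³ = d_o³(1−k⁴), so d_s = 72.1·(1−0.818⁴)^(1/3) = 59.15 mm.
Area ratio A_h/A_s = d_o²(1−k²)/d_s² = (1−k²)/(1−k⁴)^(2/3) = 0.4915.
Mass saving = 1 − 0.4915 = 50.8 %.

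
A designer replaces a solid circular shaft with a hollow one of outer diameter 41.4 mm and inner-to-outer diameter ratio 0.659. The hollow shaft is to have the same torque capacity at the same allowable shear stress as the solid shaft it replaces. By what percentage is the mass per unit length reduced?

Equal τ_max and T ⇒ the solid shaft needs d_s³ = d_o³(1−k⁴), so d_s = 41.4·(1−0.659⁴)^(1/3) = 38.61 mm.
Area ratio A_h/A_s = d_o²(1−k²)/d_s² = (1−k²)/(1−k⁴)^(2/3) = 0.6503.
Mass saving = 1 − 0.6503 = 35.0 %.

35.0 %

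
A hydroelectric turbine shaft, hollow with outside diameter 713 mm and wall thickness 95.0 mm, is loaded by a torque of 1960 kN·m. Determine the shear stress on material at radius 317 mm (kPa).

J = π(d_o⁴ − d_i⁴)/32 = π(0.713⁴ − 0.523⁴)/32 = 0.01803 m⁴.
Shear stress varies linearly with radius: τ = T·r/J = 1.960e6 × 0.317 / 0.01803 = 3.447×10^7 Pa.

34500 kPa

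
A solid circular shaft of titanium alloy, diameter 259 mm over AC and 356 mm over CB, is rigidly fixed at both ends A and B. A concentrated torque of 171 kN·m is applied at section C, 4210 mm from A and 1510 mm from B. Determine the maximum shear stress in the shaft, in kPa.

Compatibility: T_A·a/J_AC = T_B·b/J_CB with T_A + T_B = T₀.
J_AC = 4.42×10^-4 m⁴, J_CB = 1.58×10^-3 m⁴, so T_A = T₀·(J_AC/a)/((J_AC/a)+(J_CB/b)) = 15610 N·m, T_B = 155400 N·m.
τ in each portion: τ_AC = 4.58×10^6 Pa, τ_CB = 1.75×10^7 Pa; maximum is in CB.
τ_max = T_CB·r/J = 155400·0.178/1.58×10^-3 = 1.754×10^7 Pa.

17500 kPa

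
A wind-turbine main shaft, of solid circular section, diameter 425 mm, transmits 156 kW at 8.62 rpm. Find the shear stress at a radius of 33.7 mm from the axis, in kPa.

1820 kPa

ω = 2π·8.62/60 = 0.9027 rad/s, so T = P/ω = 156×10³ / 0.9027 = 172800 N·m.
J = πd⁴/32 = π(0.425)⁴/32 = 3.203×10^-3 m⁴.
Shear stress varies linearly with radius: τ = T·r/J = 172800 × 0.0337 / 3.203×10^-3 = 1.818×10^6 Pa.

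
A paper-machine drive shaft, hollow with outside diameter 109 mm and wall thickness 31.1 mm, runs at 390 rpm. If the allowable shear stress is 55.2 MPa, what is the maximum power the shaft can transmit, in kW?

J = π(d_o⁴ − d_i⁴)/32 = π(0.109⁴ − 0.0468⁴)/32 = 1.339×10^-5 m⁴.
T_max = τ_allow·J/r = 5.52×10^7 × 1.339×10^-5 / 0.0545 = 13560 N·m.
ω = 2π·390/60 = 40.84 rad/s, so P_max = T_max·ω = 5.538×10^5 W.

554 kW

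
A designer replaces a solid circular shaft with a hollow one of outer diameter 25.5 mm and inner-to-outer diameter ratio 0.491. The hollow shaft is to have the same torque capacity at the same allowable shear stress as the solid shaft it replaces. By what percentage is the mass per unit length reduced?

Equal τ_max and T ⇒ the solid shaft needs d_s³ = d_o³(1−k⁴), so d_s = 25.5·(1−0.491⁴)^(1/3) = 25.00 mm.
Area ratio A_h/A_s = d_o²(1−k²)/d_s² = (1−k²)/(1−k⁴)^(2/3) = 0.7898.
Mass saving = 1 − 0.7898 = 21.0 %.

21.0 %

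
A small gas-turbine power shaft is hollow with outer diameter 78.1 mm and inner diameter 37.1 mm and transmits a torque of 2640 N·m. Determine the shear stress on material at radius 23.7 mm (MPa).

J = π(d_o⁴ − d_i⁴)/32 = π(0.0781⁴ − 0.0371⁴)/32 = 3.467×10^-6 m⁴.
Shear stress varies linearly with radius: τ = T·r/J = 2640 × 0.0237 / 3.467×10^-6 = 1.805×10^7 Pa.

18.0 MPa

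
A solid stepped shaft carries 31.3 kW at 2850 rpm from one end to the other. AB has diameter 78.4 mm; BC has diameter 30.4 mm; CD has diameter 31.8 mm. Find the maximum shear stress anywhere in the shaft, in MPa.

19.0 MPa

ω = 2π·2850/60 = 298.5 rad/s, so T = P/ω = 31.3×10³ / 298.5 = 104.9 N·m.
Under the same torque, τ_max = 16T/(πd³) is largest where d is smallest — segment BC (d = 30.4 mm).
τ_max = 16·104.9/(π·(0.0304)³) = 1.901×10^7 Pa.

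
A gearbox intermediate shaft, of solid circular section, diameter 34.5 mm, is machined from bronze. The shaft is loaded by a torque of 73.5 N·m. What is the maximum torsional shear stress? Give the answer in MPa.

J = πd⁴/32 = π(0.0345)⁴/32 = 1.391×10^-7 m⁴.
τ_max = T·r/J = 73.50 × 0.0173 / 1.391×10^-7 = 9.116×10^6 Pa.

9.12 MPa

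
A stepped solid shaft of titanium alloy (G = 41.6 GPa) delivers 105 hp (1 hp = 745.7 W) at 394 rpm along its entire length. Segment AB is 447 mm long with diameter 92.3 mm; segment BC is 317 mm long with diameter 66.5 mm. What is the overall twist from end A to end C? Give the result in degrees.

0.596°

ω = 2π·394/60 = 41.26 rad/s, so T = P/ω = 105×745.7 / 41.26 = 1898 N·m.
J_AB = π(0.0923)⁴/32 = 7.13×10^-6 m⁴; J_BC = π(0.0665)⁴/32 = 1.92×10^-6 m⁴.
θ = (T/G)·Σ L_i/J_i = (1898/41.6×10⁹)·(0.447/7.13×10^-6 + 0.317/1.92×10^-6) = 0.01039 rad.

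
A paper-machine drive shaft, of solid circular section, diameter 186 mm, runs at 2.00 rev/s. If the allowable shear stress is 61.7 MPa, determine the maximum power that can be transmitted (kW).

980 kW

J = πd⁴/32 = π(0.186)⁴/32 = 1.175×10^-4 m⁴.
T_max = τ_allow·J/r = 6.17×10^7 × 1.175×10^-4 / 0.0930 = 77960 N·m.
ω = 2π·2.00 = 12.57 rad/s, so P_max = T_max·ω = 9.796×10^5 W.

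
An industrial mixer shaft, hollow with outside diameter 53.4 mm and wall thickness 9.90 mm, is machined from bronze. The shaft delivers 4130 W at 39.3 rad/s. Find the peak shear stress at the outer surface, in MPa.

4.17 MPa

ω = 39.3 rad/s, so T = P/ω = 4130 / 39.30 = 105.1 N·m.
J = π(d_o⁴ − d_i⁴)/32 = π(0.0534⁴ − 0.0336⁴)/32 = 6.732×10^-7 m⁴.
τ_max = T·r/J = 105.1 × 0.0267 / 6.732×10^-7 = 4.168×10^6 Pa.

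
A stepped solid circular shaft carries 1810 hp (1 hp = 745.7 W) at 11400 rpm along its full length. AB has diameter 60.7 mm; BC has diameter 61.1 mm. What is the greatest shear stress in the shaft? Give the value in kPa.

25700 kPa

ω = 2π·11400/60 = 1194 rad/s, so T = P/ω = 1810×745.7 / 1194 = 1131 N·m.
Under the same torque, τ_max = 16T/(πd³) is largest where d is smallest — segment AB (d = 60.7 mm).
τ_max = 16·1131/(π·(0.0607)³) = 2.575×10^7 Pa.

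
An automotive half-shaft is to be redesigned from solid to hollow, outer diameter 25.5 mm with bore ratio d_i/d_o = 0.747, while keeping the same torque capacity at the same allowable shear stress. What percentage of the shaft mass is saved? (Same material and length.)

43.3 %

Equal τ_max and T ⇒ the solid shaft needs d_s³ = d_o³(1−k⁴), so d_s = 25.5·(1−0.747⁴)^(1/3) = 22.52 mm.
Area ratio A_h/A_s = d_o²(1−k²)/d_s² = (1−k²)/(1−k⁴)^(2/3) = 0.5668.
Mass saving = 1 − 0.5668 = 43.3 %.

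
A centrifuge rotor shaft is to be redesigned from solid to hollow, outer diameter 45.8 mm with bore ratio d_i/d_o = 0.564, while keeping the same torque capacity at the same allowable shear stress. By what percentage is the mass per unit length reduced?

26.8 %

Equal τ_max and T ⇒ the solid shaft needs d_s³ = d_o³(1−k⁴), so d_s = 45.8·(1−0.564⁴)^(1/3) = 44.20 mm.
Area ratio A_h/A_s = d_o²(1−k²)/d_s² = (1−k²)/(1−k⁴)^(2/3) = 0.7322.
Mass saving = 1 − 0.7322 = 26.8 %.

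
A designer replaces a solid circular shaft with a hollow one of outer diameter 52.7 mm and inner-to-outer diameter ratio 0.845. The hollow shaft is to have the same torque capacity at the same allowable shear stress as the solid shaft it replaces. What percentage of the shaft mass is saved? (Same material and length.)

54.0 %

Equal τ_max and T ⇒ the solid shaft needs d_s³ = d_o³(1−k⁴), so d_s = 52.7·(1−0.845⁴)^(1/3) = 41.55 mm.
Area ratio A_h/A_s = d_o²(1−k²)/d_s² = (1−k²)/(1−k⁴)^(2/3) = 0.4600.
Mass saving = 1 − 0.4600 = 54.0 %.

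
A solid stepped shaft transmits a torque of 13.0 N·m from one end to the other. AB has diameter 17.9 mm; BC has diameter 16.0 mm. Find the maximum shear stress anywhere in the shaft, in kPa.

16200 kPa

Under the same torque, τ_max = 16T/(πd³) is largest where d is smallest — segment BC (d = 16.0 mm).
τ_max = 16·13.00/(π·(0.0160)³) = 1.616×10^7 Pa.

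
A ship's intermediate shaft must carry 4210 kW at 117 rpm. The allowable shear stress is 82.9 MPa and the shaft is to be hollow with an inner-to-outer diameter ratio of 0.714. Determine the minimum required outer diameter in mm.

306 mm

ω = 2π·117/60 = 12.25 rad/s, so T = P/ω = 4210×10³ / 12.25 = 343600 N·m.
For a hollow shaft with d_i/d_o = 0.714: τ_max = 16T/(π d_o³ (1−k⁴)), so d_o = [16T/(π τ_allow (1−k⁴))]^(1/3) = [16·343600/(π·8.29×10^7·0.7401)]^(1/3) = 0.3055 m.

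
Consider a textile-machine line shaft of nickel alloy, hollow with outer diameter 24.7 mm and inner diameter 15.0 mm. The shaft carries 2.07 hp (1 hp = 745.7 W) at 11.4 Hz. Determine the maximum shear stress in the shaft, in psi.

ω = 2π·11.4 = 71.63 rad/s, so T = P/ω = 2.07×745.7 / 71.63 = 21.55 N·m.
J = π(d_o⁴ − d_i⁴)/32 = π(0.0247⁴ − 0.0150⁴)/32 = 3.157×10^-8 m⁴.
τ_max = T·r/J = 21.55 × 0.0123 / 3.157×10^-8 = 8.430×10^6 Pa.

1220 psi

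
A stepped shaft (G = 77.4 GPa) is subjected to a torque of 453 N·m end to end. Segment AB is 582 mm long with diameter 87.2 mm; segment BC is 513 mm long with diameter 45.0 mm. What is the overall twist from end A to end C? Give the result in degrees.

0.462°

J_AB = π(0.0872)⁴/32 = 5.68×10^-6 m⁴; J_BC = π(0.0450)⁴/32 = 4.03×10^-7 m⁴.
θ = (T/G)·Σ L_i/J_i = (453.0/77.4×10⁹)·(0.582/5.68×10^-6 + 0.513/4.03×10^-7) = 8.058×10^-3 rad.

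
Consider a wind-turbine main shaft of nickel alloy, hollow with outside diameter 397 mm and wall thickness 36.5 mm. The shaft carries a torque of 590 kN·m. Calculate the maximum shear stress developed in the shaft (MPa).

J = π(d_o⁴ − d_i⁴)/32 = π(0.397⁴ − 0.324⁴)/32 = 1.357×10^-3 m⁴.
τ_max = T·r/J = 590000 × 0.199 / 1.357×10^-3 = 8.631×10^7 Pa.

86.3 MPa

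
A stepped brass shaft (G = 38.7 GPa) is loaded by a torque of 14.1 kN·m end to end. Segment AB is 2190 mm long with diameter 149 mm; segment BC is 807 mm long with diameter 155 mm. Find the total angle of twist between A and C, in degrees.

1.24°

J_AB = π(0.149)⁴/32 = 4.84×10^-5 m⁴; J_BC = π(0.155)⁴/32 = 5.67×10^-5 m⁴.
θ = (T/G)·Σ L_i/J_i = (14100/38.7×10⁹)·(2.19/4.84×10^-5 + 0.807/5.67×10^-5) = 0.02168 rad.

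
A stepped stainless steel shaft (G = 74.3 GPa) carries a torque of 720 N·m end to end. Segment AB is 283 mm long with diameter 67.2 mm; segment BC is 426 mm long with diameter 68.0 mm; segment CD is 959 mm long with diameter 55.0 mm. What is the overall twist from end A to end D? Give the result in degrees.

0.784°

J_AB = π(0.0672)⁴/32 = 2.00×10^-6 m⁴; J_BC = π(0.0680)⁴/32 = 2.10×10^-6 m⁴; J_CD = π(0.0550)⁴/32 = 8.98×10^-7 m⁴.
θ = (T/G)·Σ L_i/J_i = (720.0/74.3×10⁹)·(0.283/2.00×10^-6 + 0.426/2.10×10^-6 + 0.959/8.98×10^-7) = 0.01368 rad.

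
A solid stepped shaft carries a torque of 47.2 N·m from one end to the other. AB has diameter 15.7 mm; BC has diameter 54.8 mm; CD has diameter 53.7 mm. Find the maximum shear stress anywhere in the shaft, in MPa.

Under the same torque, τ_max = 16T/(πd³) is largest where d is smallest — segment AB (d = 15.7 mm).
τ_max = 16·47.20/(π·(0.0157)³) = 6.212×10^7 Pa.

62.1 MPa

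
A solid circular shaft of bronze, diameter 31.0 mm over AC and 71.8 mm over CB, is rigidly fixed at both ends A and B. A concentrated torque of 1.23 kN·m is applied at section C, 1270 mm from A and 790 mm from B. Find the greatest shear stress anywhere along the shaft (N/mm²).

Compatibility: T_A·a/J_AC = T_B·b/J_CB with T_A + T_B = T₀.
J_AC = 9.07×10^-8 m⁴, J_CB = 2.61×10^-6 m⁴, so T_A = T₀·(J_AC/a)/((J_AC/a)+(J_CB/b)) = 26.02 N·m, T_B = 1204 N·m.
τ in each portion: τ_AC = 4.45×10^6 Pa, τ_CB = 1.66×10^7 Pa; maximum is in CB.
τ_max = T_CB·r/J = 1204·0.0359/2.61×10^-6 = 1.657×10^7 Pa.

16.6 N/mm²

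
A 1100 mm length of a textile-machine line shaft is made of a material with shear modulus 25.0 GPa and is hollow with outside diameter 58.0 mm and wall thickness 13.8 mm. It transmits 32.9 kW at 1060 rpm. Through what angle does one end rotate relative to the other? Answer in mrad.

12.7 mrad

ω = 2π·1060/60 = 111.0 rad/s, so T = P/ω = 32.9×10³ / 111.0 = 296.4 N·m.
J = π(d_o⁴ − d_i⁴)/32 = π(0.0580⁴ − 0.0304⁴)/32 = 1.027×10^-6 m⁴.
θ = T·L/(G·J) = 296.4 × 1.10 / (25.0×10⁹ × 1.027×10^-6) = 0.01270 rad.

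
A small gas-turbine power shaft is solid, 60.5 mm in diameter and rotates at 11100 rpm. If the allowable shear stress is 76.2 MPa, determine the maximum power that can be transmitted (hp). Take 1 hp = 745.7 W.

J = πd⁴/32 = π(0.0605)⁴/32 = 1.315×10^-6 m⁴.
T_max = τ_allow·J/r = 7.62×10^7 × 1.315×10^-6 / 0.0302 = 3313 N·m.
ω = 2π·11100/60 = 1162 rad/s, so P_max = T_max·ω = 3.851×10^6 W.

5160 hp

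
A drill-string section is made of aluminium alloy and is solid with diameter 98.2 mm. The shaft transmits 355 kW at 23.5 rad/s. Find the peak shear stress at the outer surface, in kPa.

ω = 23.5 rad/s, so T = P/ω = 355×10³ / 23.50 = 15110 N·m.
J = πd⁴/32 = π(0.0982)⁴/32 = 9.129×10^-6 m⁴.
τ_max = T·r/J = 15110 × 0.0491 / 9.129×10^-6 = 8.124×10^7 Pa.

81200 kPa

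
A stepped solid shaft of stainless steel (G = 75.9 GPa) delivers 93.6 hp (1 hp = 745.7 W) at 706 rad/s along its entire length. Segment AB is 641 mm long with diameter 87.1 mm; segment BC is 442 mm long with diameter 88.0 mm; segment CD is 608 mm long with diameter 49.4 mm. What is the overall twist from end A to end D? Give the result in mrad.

1.60 mrad

ω = 706 rad/s, so T = P/ω = 93.6×745.7 / 706.0 = 98.86 N·m.
J_AB = π(0.0871)⁴/32 = 5.65×10^-6 m⁴; J_BC = π(0.0880)⁴/32 = 5.89×10^-6 m⁴; J_CD = π(0.0494)⁴/32 = 5.85×10^-7 m⁴.
θ = (T/G)·Σ L_i/J_i = (98.86/75.9×10⁹)·(0.641/5.65×10^-6 + 0.442/5.89×10^-6 + 0.608/5.85×10^-7) = 1.600×10^-3 rad.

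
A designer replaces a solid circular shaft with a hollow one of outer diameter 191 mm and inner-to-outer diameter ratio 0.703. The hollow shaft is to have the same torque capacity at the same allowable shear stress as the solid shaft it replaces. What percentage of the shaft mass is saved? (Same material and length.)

Equal τ_max and T ⇒ the solid shaft needs d_s³ = d_o³(1−k⁴), so d_s = 191·(1−0.703⁴)^(1/3) = 174.0 mm.
Area ratio A_h/A_s = d_o²(1−k²)/d_s² = (1−k²)/(1−k⁴)^(2/3) = 0.6096.
Mass saving = 1 − 0.6096 = 39.0 %.

39.0 %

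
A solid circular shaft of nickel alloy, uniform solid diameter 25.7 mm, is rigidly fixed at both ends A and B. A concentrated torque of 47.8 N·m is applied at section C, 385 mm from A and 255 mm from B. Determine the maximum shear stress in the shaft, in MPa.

8.63 MPa

With uniform GJ and both ends fixed, compatibility θ_AC = θ_CB gives T_A·a = T_B·b, together with T_A + T_B = T₀.
T_A = T₀·b/(a+b) = 47.80·255/640.0 = 19.05 N·m; T_B = 28.75 N·m.
τ in each portion: τ_AC = 5.71×10^6 Pa, τ_CB = 8.63×10^6 Pa; maximum is in CB.
τ_max = T_CB·r/J = 28.75·0.0129/4.28×10^-8 = 8.627×10^6 Pa.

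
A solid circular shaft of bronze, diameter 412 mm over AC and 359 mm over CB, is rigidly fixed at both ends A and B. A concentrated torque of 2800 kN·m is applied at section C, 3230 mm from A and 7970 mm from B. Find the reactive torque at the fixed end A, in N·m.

Compatibility: T_A·a/J_AC = T_B·b/J_CB with T_A + T_B = T₀.
J_AC = 2.83×10^-3 m⁴, J_CB = 1.63×10^-3 m⁴, so T_A = T₀·(J_AC/a)/((J_AC/a)+(J_CB/b)) = 2.270e6 N·m, T_B = 530300 N·m.

2.27e6 N·m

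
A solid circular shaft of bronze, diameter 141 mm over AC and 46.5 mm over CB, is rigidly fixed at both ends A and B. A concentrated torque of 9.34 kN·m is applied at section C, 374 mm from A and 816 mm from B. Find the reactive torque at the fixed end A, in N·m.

Compatibility: T_A·a/J_AC = T_B·b/J_CB with T_A + T_B = T₀.
J_AC = 3.88×10^-5 m⁴, J_CB = 4.59×10^-7 m⁴, so T_A = T₀·(J_AC/a)/((J_AC/a)+(J_CB/b)) = 9290 N·m, T_B = 50.36 N·m.

9290 N·m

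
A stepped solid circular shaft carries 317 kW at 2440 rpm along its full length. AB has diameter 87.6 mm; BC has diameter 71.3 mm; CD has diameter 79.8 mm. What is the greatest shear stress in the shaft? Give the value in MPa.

ω = 2π·2440/60 = 255.5 rad/s, so T = P/ω = 317×10³ / 255.5 = 1241 N·m.
Under the same torque, τ_max = 16T/(πd³) is largest where d is smallest — segment BC (d = 71.3 mm).
τ_max = 16·1241/(π·(0.0713)³) = 1.743×10^7 Pa.

17.4 MPa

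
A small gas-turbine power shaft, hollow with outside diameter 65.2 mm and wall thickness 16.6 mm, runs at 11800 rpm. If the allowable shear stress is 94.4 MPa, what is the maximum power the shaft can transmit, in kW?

5980 kW

J = π(d_o⁴ − d_i⁴)/32 = π(0.0652⁴ − 0.0320⁴)/32 = 1.671×10^-6 m⁴.
T_max = τ_allow·J/r = 9.44×10^7 × 1.671×10^-6 / 0.0326 = 4839 N·m.
ω = 2π·11800/60 = 1236 rad/s, so P_max = T_max·ω = 5.980×10^6 W.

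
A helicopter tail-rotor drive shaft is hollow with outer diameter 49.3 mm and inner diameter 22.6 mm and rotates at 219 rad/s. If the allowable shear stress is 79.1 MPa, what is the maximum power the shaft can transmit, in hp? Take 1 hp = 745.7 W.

522 hp

J = π(d_o⁴ − d_i⁴)/32 = π(0.0493⁴ − 0.0226⁴)/32 = 5.543×10^-7 m⁴.
T_max = τ_allow·J/r = 7.91×10^7 × 5.543×10^-7 / 0.0246 = 1779 N·m.
ω = 219 rad/s, so P_max = T_max·ω = 3.896×10^5 W.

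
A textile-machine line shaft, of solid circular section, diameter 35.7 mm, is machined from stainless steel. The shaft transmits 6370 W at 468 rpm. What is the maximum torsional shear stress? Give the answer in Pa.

1.45e7 Pa

ω = 2π·468/60 = 49.01 rad/s, so T = P/ω = 6370 / 49.01 = 130.0 N·m.
J = πd⁴/32 = π(0.0357)⁴/32 = 1.595×10^-7 m⁴.
τ_max = T·r/J = 130.0 × 0.0179 / 1.595×10^-7 = 1.455×10^7 Pa.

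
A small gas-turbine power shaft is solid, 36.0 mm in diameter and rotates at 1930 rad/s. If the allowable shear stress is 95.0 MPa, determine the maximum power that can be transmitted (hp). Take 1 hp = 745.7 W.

J = πd⁴/32 = π(0.0360)⁴/32 = 1.649×10^-7 m⁴.
T_max = τ_allow·J/r = 9.50×10^7 × 1.649×10^-7 / 0.0180 = 870.3 N·m.
ω = 1930 rad/s, so P_max = T_max·ω = 1.680×10^6 W.

2250 hp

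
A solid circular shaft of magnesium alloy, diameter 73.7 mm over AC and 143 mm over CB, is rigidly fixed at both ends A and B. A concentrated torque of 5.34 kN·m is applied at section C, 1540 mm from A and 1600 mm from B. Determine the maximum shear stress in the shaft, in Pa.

8.67e6 Pa

Compatibility: T_A·a/J_AC = T_B·b/J_CB with T_A + T_B = T₀.
J_AC = 2.90×10^-6 m⁴, J_CB = 4.11×10^-5 m⁴, so T_A = T₀·(J_AC/a)/((J_AC/a)+(J_CB/b)) = 364.7 N·m, T_B = 4975 N·m.
τ in each portion: τ_AC = 4.64×10^6 Pa, τ_CB = 8.67×10^6 Pa; maximum is in CB.
τ_max = T_CB·r/J = 4975·0.0715/4.11×10^-5 = 8.665×10^6 Pa.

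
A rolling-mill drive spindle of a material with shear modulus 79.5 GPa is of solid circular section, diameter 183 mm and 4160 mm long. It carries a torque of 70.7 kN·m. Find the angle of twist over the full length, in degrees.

J = πd⁴/32 = π(0.183)⁴/32 = 1.101×10^-4 m⁴.
θ = T·L/(G·J) = 70700 × 4.16 / (79.5×10⁹ × 1.101×10^-4) = 0.03360 rad.

1.93°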